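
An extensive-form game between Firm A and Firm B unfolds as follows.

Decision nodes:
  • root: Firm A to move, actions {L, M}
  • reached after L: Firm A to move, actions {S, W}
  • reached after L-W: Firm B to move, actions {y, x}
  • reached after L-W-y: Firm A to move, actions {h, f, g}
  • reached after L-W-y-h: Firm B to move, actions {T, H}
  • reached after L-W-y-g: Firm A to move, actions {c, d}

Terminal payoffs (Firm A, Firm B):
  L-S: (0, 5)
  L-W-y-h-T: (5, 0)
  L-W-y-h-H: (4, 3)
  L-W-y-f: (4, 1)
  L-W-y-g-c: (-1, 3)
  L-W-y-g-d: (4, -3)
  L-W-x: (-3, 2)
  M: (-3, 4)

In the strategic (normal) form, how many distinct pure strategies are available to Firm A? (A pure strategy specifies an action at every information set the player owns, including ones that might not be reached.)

24

Firm A owns the root with actions {L, M} — two choices.
Firm A owns the node after L with actions {S, W} — two choices.
Firm A owns the node after L-W-y with actions {h, f, g} — three choices.
Firm A owns the node after L-W-y-g with actions {c, d} — two choices.
A pure strategy fixes one action at each information set independently, so the count is the product 2 × 2 × 3 × 2 = 24.
(For reference, Firm B has 4 pure strategies, giving a 24×4 normal-form matrix.)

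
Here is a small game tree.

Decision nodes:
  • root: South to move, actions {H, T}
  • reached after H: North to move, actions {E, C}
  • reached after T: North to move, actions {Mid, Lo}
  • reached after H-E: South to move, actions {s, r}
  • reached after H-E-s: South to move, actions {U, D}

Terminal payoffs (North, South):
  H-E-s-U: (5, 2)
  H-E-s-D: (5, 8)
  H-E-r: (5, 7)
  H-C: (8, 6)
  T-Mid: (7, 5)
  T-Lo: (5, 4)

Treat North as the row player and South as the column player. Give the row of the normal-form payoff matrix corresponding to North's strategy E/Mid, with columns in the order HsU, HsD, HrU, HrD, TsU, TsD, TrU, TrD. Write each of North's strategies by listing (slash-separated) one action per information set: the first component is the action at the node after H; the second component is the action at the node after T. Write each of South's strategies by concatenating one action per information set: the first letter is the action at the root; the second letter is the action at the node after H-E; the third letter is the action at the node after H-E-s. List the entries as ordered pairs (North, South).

vs HsU: South plays H → North plays E at [H] → South plays s at [H-E] → South plays U at [H-E-s] → (5, 2)
vs HsD: South plays H → North plays E at [H] → South plays s at [H-E] → South plays D at [H-E-s] → (5, 8)
vs HrU: South plays H → North plays E at [H] → South plays r at [H-E] → (5, 7)
vs HrD: South plays H → North plays E at [H] → South plays r at [H-E] → (5, 7)
vs TsU: South plays T → North plays Mid at [T] → (7, 5)
vs TsD: South plays T → North plays Mid at [T] → (7, 5)
vs TrU: South plays T → North plays Mid at [T] → (7, 5)
vs TrD: South plays T → North plays Mid at [T] → (7, 5)

(5,2) (5,8) (5,7) (5,7) (7,5) (7,5) (7,5) (7,5)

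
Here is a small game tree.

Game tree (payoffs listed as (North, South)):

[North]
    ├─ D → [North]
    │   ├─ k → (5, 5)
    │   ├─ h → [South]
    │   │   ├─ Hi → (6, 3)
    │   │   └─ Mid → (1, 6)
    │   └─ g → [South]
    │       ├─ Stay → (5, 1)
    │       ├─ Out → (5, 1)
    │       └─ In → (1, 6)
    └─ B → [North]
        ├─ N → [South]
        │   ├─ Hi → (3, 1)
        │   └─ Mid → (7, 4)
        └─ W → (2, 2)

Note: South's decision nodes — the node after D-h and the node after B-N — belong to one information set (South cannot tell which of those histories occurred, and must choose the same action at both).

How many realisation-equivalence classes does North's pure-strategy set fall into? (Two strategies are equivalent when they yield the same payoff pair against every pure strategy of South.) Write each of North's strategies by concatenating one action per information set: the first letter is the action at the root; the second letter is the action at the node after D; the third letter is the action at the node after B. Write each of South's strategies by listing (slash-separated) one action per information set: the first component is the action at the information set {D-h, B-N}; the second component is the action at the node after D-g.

5

North has 12 pure strategies: DkN, DkW, DhN, DhW, DgN, DgW, BkN, BkW, BhN, BhW, BgN, BgW. Columns: Hi/Stay, Hi/Out, Hi/In, Mid/Stay, Mid/Out, Mid/In.
{DkN, DkW} → row (5,5) (5,5) (5,5) (5,5) (5,5) (5,5)
{DhN, DhW} → row (6,3) (6,3) (6,3) (1,6) (1,6) (1,6)
{DgN, DgW} → row (5,1) (5,1) (1,6) (5,1) (5,1) (1,6)
{BkN, BhN, BgN} → row (3,1) (3,1) (3,1) (7,4) (7,4) (7,4)
{BkW, BhW, BgW} → row (2,2) (2,2) (2,2) (2,2) (2,2) (2,2)
That's 5 distinct rows out of 12 strategies.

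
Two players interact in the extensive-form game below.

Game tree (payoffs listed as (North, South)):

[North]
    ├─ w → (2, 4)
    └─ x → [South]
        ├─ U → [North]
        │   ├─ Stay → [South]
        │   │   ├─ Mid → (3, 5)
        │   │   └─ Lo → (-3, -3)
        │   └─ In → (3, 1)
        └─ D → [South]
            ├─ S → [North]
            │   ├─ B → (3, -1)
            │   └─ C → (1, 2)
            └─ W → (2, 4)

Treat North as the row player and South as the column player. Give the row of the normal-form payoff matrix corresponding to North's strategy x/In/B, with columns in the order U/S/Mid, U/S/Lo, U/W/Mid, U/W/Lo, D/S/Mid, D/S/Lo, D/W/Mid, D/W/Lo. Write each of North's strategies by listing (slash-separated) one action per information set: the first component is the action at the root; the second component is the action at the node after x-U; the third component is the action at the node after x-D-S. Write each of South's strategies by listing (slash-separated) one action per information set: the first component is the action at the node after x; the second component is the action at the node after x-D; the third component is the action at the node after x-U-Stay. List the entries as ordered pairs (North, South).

(3,1) (3,1) (3,1) (3,1) (3,-1) (3,-1) (2,4) (2,4)

vs U/S/Mid: North plays x → South plays U at [x] → North plays In at [x-U] → (3, 1)
vs U/S/Lo: North plays x → South plays U at [x] → North plays In at [x-U] → (3, 1)
vs U/W/Mid: North plays x → South plays U at [x] → North plays In at [x-U] → (3, 1)
vs U/W/Lo: North plays x → South plays U at [x] → North plays In at [x-U] → (3, 1)
vs D/S/Mid: North plays x → South plays D at [x] → South plays S at [x-D] → North plays B at [x-D-S] → (3, -1)
vs D/S/Lo: North plays x → South plays D at [x] → South plays S at [x-D] → North plays B at [x-D-S] → (3, -1)
vs D/W/Mid: North plays x → South plays D at [x] → South plays W at [x-D] → (2, 4)
vs D/W/Lo: North plays x → South plays D at [x] → South plays W at [x-D] → (2, 4)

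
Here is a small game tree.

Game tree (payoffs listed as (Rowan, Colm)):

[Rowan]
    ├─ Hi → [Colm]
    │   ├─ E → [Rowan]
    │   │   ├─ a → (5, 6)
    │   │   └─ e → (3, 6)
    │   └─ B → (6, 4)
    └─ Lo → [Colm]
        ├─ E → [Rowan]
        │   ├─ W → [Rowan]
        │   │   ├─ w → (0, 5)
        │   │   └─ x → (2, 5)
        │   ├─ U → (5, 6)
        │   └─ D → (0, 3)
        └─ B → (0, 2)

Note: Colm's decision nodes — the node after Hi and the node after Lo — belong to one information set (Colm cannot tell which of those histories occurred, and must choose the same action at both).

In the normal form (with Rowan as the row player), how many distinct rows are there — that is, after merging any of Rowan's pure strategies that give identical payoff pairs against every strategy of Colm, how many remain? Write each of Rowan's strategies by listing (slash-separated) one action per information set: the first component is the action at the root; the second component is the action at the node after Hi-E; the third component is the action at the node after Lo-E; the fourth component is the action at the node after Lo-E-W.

Rowan has 24 pure strategies: Hi/a/W/w, Hi/a/W/x, Hi/a/U/w, Hi/a/U/x, Hi/a/D/w, Hi/a/D/x, Hi/e/W/w, Hi/e/W/x, Hi/e/U/w, Hi/e/U/x, Hi/e/D/w, Hi/e/D/x, Lo/a/W/w, Lo/a/W/x, Lo/a/U/w, Lo/a/U/x, Lo/a/D/w, Lo/a/D/x, Lo/e/W/w, Lo/e/W/x, Lo/e/U/w, Lo/e/U/x, Lo/e/D/w, Lo/e/D/x. Columns: E, B.
{Hi/a/W/w, Hi/a/W/x, Hi/a/U/w, Hi/a/U/x, Hi/a/D/w, Hi/a/D/x} → row (5,6) (6,4)
{Hi/e/W/w, Hi/e/W/x, Hi/e/U/w, Hi/e/U/x, Hi/e/D/w, Hi/e/D/x} → row (3,6) (6,4)
{Lo/a/W/w, Lo/e/W/w} → row (0,5) (0,2)
{Lo/a/W/x, Lo/e/W/x} → row (2,5) (0,2)
{Lo/a/U/w, Lo/a/U/x, Lo/e/U/w, Lo/e/U/x} → row (5,6) (0,2)
{Lo/a/D/w, Lo/a/D/x, Lo/e/D/w, Lo/e/D/x} → row (0,3) (0,2)
That's 6 distinct rows out of 24 strategies.

6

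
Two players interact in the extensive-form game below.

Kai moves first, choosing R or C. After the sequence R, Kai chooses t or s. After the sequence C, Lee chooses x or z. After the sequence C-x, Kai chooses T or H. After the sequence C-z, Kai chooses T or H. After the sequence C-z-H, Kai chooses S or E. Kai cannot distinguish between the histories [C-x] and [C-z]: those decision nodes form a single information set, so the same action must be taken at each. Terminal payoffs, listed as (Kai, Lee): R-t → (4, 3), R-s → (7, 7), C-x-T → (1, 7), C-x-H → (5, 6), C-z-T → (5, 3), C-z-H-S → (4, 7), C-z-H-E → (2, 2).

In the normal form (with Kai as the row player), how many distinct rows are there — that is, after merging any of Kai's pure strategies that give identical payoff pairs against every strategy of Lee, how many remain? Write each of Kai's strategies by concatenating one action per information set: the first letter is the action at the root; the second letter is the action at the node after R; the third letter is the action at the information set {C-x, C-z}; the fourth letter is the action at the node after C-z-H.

5

Kai has 16 pure strategies: RtTS, RtTE, RtHS, RtHE, RsTS, RsTE, RsHS, RsHE, CtTS, CtTE, CtHS, CtHE, CsTS, CsTE, CsHS, CsHE. Columns: x, z.
{RtTS, RtTE, RtHS, RtHE} → row (4,3) (4,3)
{RsTS, RsTE, RsHS, RsHE} → row (7,7) (7,7)
{CtTS, CtTE, CsTS, CsTE} → row (1,7) (5,3)
{CtHS, CsHS} → row (5,6) (4,7)
{CtHE, CsHE} → row (5,6) (2,2)
That's 5 distinct rows out of 16 strategies.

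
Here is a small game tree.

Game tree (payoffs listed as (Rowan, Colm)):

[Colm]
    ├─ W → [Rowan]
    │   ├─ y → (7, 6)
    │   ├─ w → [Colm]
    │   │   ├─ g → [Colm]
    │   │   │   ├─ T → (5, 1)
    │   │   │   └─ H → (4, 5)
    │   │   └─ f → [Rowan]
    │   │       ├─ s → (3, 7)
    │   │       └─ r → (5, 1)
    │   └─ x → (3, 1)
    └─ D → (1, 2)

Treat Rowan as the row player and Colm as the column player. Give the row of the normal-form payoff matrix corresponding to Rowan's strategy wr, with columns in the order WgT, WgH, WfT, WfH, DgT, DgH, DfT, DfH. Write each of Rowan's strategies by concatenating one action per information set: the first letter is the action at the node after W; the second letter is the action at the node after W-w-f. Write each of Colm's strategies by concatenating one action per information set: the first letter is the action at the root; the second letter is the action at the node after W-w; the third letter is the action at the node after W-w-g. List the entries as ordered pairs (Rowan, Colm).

(5,1) (4,5) (5,1) (5,1) (1,2) (1,2) (1,2) (1,2)

vs WgT: Colm plays W → Rowan plays w at [W] → Colm plays g at [W-w] → Colm plays T at [W-w-g] → (5, 1)
vs WgH: Colm plays W → Rowan plays w at [W] → Colm plays g at [W-w] → Colm plays H at [W-w-g] → (4, 5)
vs WfT: Colm plays W → Rowan plays w at [W] → Colm plays f at [W-w] → Rowan plays r at [W-w-f] → (5, 1)
vs WfH: Colm plays W → Rowan plays w at [W] → Colm plays f at [W-w] → Rowan plays r at [W-w-f] → (5, 1)
vs DgT: Colm plays D → (1, 2)
vs DgH: Colm plays D → (1, 2)
vs DfT: Colm plays D → (1, 2)
vs DfH: Colm plays D → (1, 2)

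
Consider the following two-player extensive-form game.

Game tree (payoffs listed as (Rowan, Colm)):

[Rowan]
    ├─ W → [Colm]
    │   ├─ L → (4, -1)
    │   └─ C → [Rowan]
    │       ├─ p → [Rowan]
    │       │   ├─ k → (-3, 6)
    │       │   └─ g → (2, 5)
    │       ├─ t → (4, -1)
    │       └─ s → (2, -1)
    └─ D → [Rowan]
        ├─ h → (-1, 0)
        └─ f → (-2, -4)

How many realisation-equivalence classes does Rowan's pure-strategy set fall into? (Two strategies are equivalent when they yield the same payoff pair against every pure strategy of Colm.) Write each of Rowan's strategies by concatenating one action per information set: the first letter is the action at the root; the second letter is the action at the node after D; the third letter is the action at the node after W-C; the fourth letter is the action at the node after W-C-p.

6

Rowan has 24 pure strategies: Whpk, Whpg, Whtk, Whtg, Whsk, Whsg, Wfpk, Wfpg, Wftk, Wftg, Wfsk, Wfsg, Dhpk, Dhpg, Dhtk, Dhtg, Dhsk, Dhsg, Dfpk, Dfpg, Dftk, Dftg, Dfsk, Dfsg. Columns: L, C.
{Whpk, Wfpk} → row (4,-1) (-3,6)
{Whpg, Wfpg} → row (4,-1) (2,5)
{Whtk, Whtg, Wftk, Wftg} → row (4,-1) (4,-1)
{Whsk, Whsg, Wfsk, Wfsg} → row (4,-1) (2,-1)
{Dhpk, Dhpg, Dhtk, Dhtg, Dhsk, Dhsg} → row (-1,0) (-1,0)
{Dfpk, Dfpg, Dftk, Dftg, Dfsk, Dfsg} → row (-2,-4) (-2,-4)
That's 6 distinct rows out of 24 strategies.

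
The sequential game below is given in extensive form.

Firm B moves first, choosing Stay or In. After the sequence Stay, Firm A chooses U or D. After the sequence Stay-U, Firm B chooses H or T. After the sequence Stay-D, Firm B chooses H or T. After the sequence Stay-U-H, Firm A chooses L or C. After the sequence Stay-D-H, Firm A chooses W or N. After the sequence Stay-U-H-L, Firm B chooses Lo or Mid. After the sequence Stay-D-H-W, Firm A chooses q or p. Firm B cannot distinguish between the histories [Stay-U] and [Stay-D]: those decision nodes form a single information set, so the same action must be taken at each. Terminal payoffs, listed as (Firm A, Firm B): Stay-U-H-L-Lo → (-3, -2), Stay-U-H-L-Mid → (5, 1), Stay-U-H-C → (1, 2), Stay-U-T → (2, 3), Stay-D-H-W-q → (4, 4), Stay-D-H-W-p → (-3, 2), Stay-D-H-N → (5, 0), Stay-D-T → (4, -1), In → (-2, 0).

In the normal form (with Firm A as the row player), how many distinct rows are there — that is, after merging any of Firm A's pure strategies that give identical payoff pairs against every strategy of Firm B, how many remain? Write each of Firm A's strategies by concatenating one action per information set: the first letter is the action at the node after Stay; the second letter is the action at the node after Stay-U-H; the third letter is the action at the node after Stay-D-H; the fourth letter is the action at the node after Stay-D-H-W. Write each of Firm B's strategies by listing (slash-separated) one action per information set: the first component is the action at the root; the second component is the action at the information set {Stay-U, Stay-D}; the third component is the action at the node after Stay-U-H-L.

5

Firm A has 16 pure strategies: ULWq, ULWp, ULNq, ULNp, UCWq, UCWp, UCNq, UCNp, DLWq, DLWp, DLNq, DLNp, DCWq, DCWp, DCNq, DCNp. Columns: Stay/H/Lo, Stay/H/Mid, Stay/T/Lo, Stay/T/Mid, In/H/Lo, In/H/Mid, In/T/Lo, In/T/Mid.
{ULWq, ULWp, ULNq, ULNp} → row (-3,-2) (5,1) (2,3) (2,3) (-2,0) (-2,0) (-2,0) (-2,0)
{UCWq, UCWp, UCNq, UCNp} → row (1,2) (1,2) (2,3) (2,3) (-2,0) (-2,0) (-2,0) (-2,0)
{DLWq, DCWq} → row (4,4) (4,4) (4,-1) (4,-1) (-2,0) (-2,0) (-2,0) (-2,0)
{DLWp, DCWp} → row (-3,2) (-3,2) (4,-1) (4,-1) (-2,0) (-2,0) (-2,0) (-2,0)
{DLNq, DLNp, DCNq, DCNp} → row (5,0) (5,0) (4,-1) (4,-1) (-2,0) (-2,0) (-2,0) (-2,0)
That's 5 distinct rows out of 16 strategies.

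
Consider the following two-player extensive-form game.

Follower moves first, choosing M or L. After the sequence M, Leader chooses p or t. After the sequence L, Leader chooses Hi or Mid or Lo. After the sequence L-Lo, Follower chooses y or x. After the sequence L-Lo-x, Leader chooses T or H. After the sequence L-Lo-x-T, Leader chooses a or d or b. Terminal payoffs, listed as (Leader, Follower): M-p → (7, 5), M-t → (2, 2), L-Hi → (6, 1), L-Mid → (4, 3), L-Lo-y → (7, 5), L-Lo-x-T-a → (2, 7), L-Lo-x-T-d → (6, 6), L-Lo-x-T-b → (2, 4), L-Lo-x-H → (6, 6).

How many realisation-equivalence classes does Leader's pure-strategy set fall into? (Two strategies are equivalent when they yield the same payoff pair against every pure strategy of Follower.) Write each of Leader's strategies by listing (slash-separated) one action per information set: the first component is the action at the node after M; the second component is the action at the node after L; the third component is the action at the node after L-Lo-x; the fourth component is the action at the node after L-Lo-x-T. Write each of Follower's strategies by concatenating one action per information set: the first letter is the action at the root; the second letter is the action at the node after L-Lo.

10

Leader has 36 pure strategies: p/Hi/T/a, p/Hi/T/d, p/Hi/T/b, p/Hi/H/a, p/Hi/H/d, p/Hi/H/b, p/Mid/T/a, p/Mid/T/d, p/Mid/T/b, p/Mid/H/a, p/Mid/H/d, p/Mid/H/b, p/Lo/T/a, p/Lo/T/d, p/Lo/T/b, p/Lo/H/a, p/Lo/H/d, p/Lo/H/b, t/Hi/T/a, t/Hi/T/d, t/Hi/T/b, t/Hi/H/a, t/Hi/H/d, t/Hi/H/b, t/Mid/T/a, t/Mid/T/d, t/Mid/T/b, t/Mid/H/a, t/Mid/H/d, t/Mid/H/b, t/Lo/T/a, t/Lo/T/d, t/Lo/T/b, t/Lo/H/a, t/Lo/H/d, t/Lo/H/b. Columns: My, Mx, Ly, Lx.
{p/Hi/T/a, p/Hi/T/d, p/Hi/T/b, p/Hi/H/a, p/Hi/H/d, p/Hi/H/b} → row (7,5) (7,5) (6,1) (6,1)
{p/Mid/T/a, p/Mid/T/d, p/Mid/T/b, p/Mid/H/a, p/Mid/H/d, p/Mid/H/b} → row (7,5) (7,5) (4,3) (4,3)
{p/Lo/T/a} → row (7,5) (7,5) (7,5) (2,7)
{p/Lo/T/d, p/Lo/H/a, p/Lo/H/d, p/Lo/H/b} → row (7,5) (7,5) (7,5) (6,6)
{p/Lo/T/b} → row (7,5) (7,5) (7,5) (2,4)
{t/Hi/T/a, t/Hi/T/d, t/Hi/T/b, t/Hi/H/a, t/Hi/H/d, t/Hi/H/b} → row (2,2) (2,2) (6,1) (6,1)
{t/Mid/T/a, t/Mid/T/d, t/Mid/T/b, t/Mid/H/a, t/Mid/H/d, t/Mid/H/b} → row (2,2) (2,2) (4,3) (4,3)
{t/Lo/T/a} → row (2,2) (2,2) (7,5) (2,7)
{t/Lo/T/d, t/Lo/H/a, t/Lo/H/d, t/Lo/H/b} → row (2,2) (2,2) (7,5) (6,6)
{t/Lo/T/b} → row (2,2) (2,2) (7,5) (2,4)
That's 10 distinct rows out of 36 strategies.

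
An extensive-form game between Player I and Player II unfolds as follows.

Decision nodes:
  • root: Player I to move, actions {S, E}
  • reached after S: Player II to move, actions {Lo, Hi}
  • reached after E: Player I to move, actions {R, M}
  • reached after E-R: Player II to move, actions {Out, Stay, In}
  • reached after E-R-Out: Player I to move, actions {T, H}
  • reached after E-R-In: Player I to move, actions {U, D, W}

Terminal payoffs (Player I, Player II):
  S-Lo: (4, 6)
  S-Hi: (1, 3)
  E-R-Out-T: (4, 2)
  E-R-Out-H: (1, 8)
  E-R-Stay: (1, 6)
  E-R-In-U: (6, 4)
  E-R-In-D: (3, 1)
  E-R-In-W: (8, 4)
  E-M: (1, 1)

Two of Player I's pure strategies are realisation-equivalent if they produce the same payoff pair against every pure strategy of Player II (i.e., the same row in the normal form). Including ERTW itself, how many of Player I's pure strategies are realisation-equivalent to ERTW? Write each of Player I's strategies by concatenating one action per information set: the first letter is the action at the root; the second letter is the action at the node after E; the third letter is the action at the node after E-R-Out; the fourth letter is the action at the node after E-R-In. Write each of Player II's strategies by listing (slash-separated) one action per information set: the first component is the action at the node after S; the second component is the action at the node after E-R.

1

Row for ERTW (columns Lo/Out, Lo/Stay, Lo/In, Hi/Out, Hi/Stay, Hi/In): (4,2) (1,6) (8,4) (4,2) (1,6) (8,4).
Every one of Player I's information sets is on the play path for some reply by Player II when Player I follows ERTW.
Changing the action at any of them therefore changes at least one column, so only ERTW itself gives this row.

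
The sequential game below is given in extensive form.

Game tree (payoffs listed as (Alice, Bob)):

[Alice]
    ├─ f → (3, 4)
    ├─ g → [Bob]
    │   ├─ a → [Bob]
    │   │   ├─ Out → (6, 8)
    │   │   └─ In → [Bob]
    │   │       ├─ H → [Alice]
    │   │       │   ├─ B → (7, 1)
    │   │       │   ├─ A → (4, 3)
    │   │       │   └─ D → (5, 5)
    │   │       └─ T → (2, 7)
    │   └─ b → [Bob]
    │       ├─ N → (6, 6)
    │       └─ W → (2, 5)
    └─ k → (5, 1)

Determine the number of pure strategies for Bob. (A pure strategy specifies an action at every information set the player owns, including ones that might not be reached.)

16

Bob owns the node after g with actions {a, b} — two choices.
Bob owns the node after g-a with actions {Out, In} — two choices.
Bob owns the node after g-b with actions {N, W} — two choices.
Bob owns the node after g-a-In with actions {H, T} — two choices.
A pure strategy fixes one action at each information set independently, so the count is the product 2 × 2 × 2 × 2 = 16.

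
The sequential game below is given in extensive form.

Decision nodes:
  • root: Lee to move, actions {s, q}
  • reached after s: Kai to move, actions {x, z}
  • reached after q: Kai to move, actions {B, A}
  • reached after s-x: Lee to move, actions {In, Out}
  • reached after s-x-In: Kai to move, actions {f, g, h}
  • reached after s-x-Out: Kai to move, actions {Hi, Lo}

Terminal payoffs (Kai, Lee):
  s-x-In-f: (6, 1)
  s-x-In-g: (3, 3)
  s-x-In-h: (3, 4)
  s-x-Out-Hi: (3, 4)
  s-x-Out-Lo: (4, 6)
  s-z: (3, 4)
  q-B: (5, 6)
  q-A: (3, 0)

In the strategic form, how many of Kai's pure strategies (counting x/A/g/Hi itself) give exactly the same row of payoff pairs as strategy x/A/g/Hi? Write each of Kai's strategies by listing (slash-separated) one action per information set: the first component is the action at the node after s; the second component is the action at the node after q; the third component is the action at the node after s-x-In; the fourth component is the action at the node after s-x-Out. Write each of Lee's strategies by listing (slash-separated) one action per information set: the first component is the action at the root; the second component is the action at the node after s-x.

1

Row for x/A/g/Hi (columns s/In, s/Out, q/In, q/Out): (3,3) (3,4) (3,0) (3,0).
Every one of Kai's information sets is on the play path for some reply by Lee when Kai follows x/A/g/Hi.
Changing the action at any of them therefore changes at least one column, so only x/A/g/Hi itself gives this row.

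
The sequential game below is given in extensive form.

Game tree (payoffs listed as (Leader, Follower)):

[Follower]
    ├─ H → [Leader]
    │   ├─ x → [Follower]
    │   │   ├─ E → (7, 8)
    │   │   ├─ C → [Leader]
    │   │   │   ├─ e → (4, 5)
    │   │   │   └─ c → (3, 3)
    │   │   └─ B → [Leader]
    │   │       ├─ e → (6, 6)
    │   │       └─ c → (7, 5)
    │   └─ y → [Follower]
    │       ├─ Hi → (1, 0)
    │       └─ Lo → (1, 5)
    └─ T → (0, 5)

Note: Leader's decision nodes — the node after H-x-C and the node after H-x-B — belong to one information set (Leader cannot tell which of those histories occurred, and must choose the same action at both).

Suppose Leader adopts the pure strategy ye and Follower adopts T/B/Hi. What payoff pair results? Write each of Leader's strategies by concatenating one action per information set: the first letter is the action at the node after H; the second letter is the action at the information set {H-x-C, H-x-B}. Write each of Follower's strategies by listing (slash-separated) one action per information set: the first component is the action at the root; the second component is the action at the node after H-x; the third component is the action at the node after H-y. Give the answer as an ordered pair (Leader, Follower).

(0, 5)

Trace the play path from the root:
  Follower plays T
→ terminal payoff (0, 5).
(Leader's choice at the node after H is never reached on this path, so it doesn't affect the outcome.)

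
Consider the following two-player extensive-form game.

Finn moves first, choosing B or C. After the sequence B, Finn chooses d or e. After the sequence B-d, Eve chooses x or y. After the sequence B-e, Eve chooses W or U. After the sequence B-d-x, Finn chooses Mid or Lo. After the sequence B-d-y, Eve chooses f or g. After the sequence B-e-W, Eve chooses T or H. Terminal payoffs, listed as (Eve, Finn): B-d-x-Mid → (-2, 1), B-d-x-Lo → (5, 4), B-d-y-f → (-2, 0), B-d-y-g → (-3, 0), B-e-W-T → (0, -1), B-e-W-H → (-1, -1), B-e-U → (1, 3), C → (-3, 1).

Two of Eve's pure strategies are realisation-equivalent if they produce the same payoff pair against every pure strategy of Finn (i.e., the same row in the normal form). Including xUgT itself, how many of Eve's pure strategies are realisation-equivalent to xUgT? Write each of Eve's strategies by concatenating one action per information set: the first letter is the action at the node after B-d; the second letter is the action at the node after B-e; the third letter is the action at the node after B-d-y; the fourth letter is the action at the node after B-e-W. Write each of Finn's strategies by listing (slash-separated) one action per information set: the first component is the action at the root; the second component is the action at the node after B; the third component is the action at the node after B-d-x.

4

Row for xUgT (columns B/d/Mid, B/d/Lo, B/e/Mid, B/e/Lo, C/d/Mid, C/d/Lo, C/e/Mid, C/e/Lo): (-2,1) (5,4) (1,3) (1,3) (-3,1) (-3,1) (-3,1) (-3,1).
Under xUgT, Eve's choice at the node after B-d-y and at the node after B-e-W can never be reached regardless of what Finn does, so varying those choices leaves every outcome unchanged.
Holding the reachable choices fixed and varying the unreachable ones freely already gives 2 × 2 = 4 equivalent strategies.
No other strategy reproduces this row, so those 4 are the full class: xUfT, xUfH, xUgT, xUgH.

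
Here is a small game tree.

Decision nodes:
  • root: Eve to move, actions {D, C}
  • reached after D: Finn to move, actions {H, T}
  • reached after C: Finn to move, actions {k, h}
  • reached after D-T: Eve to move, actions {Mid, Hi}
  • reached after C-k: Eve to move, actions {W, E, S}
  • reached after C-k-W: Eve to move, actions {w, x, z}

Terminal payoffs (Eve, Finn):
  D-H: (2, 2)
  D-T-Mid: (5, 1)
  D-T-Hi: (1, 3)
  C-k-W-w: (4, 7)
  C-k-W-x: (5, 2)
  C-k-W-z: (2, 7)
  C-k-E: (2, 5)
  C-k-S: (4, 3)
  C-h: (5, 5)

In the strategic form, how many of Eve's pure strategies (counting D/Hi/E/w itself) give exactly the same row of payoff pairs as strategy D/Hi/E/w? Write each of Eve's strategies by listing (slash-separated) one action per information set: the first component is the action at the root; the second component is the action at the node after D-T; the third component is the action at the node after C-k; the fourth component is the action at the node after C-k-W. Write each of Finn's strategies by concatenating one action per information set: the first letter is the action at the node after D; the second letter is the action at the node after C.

9

Row for D/Hi/E/w (columns Hk, Hh, Tk, Th): (2,2) (2,2) (1,3) (1,3).
Under D/Hi/E/w, Eve's choice at the node after C-k and at the node after C-k-W can never be reached regardless of what Finn does, so varying those choices leaves every outcome unchanged.
Holding the reachable choices fixed and varying the unreachable ones freely already gives 3 × 3 = 9 equivalent strategies.
No other strategy reproduces this row, so those 9 are the full class: D/Hi/W/w, D/Hi/W/x, D/Hi/W/z, D/Hi/E/w, D/Hi/E/x, D/Hi/E/z, D/Hi/S/w, D/Hi/S/x, D/Hi/S/z.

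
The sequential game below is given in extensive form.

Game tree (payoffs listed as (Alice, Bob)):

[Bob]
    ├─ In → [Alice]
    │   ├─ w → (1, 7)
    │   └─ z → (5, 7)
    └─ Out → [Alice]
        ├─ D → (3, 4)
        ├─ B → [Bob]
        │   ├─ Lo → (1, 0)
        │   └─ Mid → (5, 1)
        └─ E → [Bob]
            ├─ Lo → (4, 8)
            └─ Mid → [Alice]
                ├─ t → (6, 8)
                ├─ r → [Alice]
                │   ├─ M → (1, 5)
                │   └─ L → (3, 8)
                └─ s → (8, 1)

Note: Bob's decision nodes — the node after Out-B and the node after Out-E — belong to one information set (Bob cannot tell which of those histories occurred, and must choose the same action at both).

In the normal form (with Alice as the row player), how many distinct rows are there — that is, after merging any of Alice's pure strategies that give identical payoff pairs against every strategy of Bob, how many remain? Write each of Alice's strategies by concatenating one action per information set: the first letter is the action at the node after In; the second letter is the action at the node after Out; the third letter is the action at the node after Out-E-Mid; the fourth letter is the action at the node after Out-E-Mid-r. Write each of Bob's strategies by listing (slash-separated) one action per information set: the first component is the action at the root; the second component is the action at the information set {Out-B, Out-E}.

12

Alice has 36 pure strategies: wDtM, wDtL, wDrM, wDrL, wDsM, wDsL, wBtM, wBtL, wBrM, wBrL, wBsM, wBsL, wEtM, wEtL, wErM, wErL, wEsM, wEsL, zDtM, zDtL, zDrM, zDrL, zDsM, zDsL, zBtM, zBtL, zBrM, zBrL, zBsM, zBsL, zEtM, zEtL, zErM, zErL, zEsM, zEsL. Columns: In/Lo, In/Mid, Out/Lo, Out/Mid.
{wDtM, wDtL, wDrM, wDrL, wDsM, wDsL} → row (1,7) (1,7) (3,4) (3,4)
{wBtM, wBtL, wBrM, wBrL, wBsM, wBsL} → row (1,7) (1,7) (1,0) (5,1)
{wEtM, wEtL} → row (1,7) (1,7) (4,8) (6,8)
{wErM} → row (1,7) (1,7) (4,8) (1,5)
{wErL} → row (1,7) (1,7) (4,8) (3,8)
{wEsM, wEsL} → row (1,7) (1,7) (4,8) (8,1)
{zDtM, zDtL, zDrM, zDrL, zDsM, zDsL} → row (5,7) (5,7) (3,4) (3,4)
{zBtM, zBtL, zBrM, zBrL, zBsM, zBsL} → row (5,7) (5,7) (1,0) (5,1)
{zEtM, zEtL} → row (5,7) (5,7) (4,8) (6,8)
{zErM} → row (5,7) (5,7) (4,8) (1,5)
{zErL} → row (5,7) (5,7) (4,8) (3,8)
{zEsM, zEsL} → row (5,7) (5,7) (4,8) (8,1)
That's 12 distinct rows out of 36 strategies.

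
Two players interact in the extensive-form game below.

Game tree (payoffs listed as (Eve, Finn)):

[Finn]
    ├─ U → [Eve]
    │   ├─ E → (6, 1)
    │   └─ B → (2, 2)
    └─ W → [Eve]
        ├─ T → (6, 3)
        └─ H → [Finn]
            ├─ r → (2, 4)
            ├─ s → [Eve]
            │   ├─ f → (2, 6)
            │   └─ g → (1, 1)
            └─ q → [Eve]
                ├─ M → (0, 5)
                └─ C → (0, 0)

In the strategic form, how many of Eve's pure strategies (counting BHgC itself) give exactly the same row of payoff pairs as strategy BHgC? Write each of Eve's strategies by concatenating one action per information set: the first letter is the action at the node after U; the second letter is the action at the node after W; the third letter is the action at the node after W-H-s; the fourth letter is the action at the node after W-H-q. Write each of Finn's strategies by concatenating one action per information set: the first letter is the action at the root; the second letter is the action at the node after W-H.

1

Row for BHgC (columns Ur, Us, Uq, Wr, Ws, Wq): (2,2) (2,2) (2,2) (2,4) (1,1) (0,0).
Every one of Eve's information sets is on the play path for some reply by Finn when Eve follows BHgC.
Changing the action at any of them therefore changes at least one column, so only BHgC itself gives this row.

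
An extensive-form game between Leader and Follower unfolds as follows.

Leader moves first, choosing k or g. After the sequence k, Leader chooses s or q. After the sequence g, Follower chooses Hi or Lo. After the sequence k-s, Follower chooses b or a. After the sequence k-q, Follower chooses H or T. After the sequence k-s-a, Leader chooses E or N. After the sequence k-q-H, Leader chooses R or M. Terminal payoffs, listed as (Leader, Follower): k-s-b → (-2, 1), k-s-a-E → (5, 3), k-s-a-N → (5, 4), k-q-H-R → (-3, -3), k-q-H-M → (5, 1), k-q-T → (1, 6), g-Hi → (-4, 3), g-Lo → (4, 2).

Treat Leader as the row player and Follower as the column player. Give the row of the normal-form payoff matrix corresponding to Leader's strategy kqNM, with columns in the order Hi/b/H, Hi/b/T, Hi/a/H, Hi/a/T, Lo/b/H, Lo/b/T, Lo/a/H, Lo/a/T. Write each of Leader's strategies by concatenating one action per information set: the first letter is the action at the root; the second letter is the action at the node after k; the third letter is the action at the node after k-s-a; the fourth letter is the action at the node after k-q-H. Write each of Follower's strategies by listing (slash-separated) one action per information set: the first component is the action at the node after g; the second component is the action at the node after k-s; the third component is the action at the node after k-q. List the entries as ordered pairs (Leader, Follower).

vs Hi/b/H: Leader plays k → Leader plays q at [k] → Follower plays H at [k-q] → Leader plays M at [k-q-H] → (5, 1)
vs Hi/b/T: Leader plays k → Leader plays q at [k] → Follower plays T at [k-q] → (1, 6)
vs Hi/a/H: Leader plays k → Leader plays q at [k] → Follower plays H at [k-q] → Leader plays M at [k-q-H] → (5, 1)
vs Hi/a/T: Leader plays k → Leader plays q at [k] → Follower plays T at [k-q] → (1, 6)
vs Lo/b/H: Leader plays k → Leader plays q at [k] → Follower plays H at [k-q] → Leader plays M at [k-q-H] → (5, 1)
vs Lo/b/T: Leader plays k → Leader plays q at [k] → Follower plays T at [k-q] → (1, 6)
vs Lo/a/H: Leader plays k → Leader plays q at [k] → Follower plays H at [k-q] → Leader plays M at [k-q-H] → (5, 1)
vs Lo/a/T: Leader plays k → Leader plays q at [k] → Follower plays T at [k-q] → (1, 6)

(5,1) (1,6) (5,1) (1,6) (5,1) (1,6) (5,1) (1,6)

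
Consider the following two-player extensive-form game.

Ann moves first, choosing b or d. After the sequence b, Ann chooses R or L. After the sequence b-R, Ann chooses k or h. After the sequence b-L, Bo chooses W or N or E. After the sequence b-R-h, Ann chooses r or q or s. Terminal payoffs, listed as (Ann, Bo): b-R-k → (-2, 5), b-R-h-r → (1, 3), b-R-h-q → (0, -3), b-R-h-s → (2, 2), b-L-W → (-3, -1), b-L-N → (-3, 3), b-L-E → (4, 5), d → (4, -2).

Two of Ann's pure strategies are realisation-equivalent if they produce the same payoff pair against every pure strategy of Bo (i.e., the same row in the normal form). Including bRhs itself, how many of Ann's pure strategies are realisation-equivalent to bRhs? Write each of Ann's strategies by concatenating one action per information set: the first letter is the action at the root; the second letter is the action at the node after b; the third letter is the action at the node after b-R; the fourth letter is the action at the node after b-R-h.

1

Row for bRhs (columns W, N, E): (2,2) (2,2) (2,2).
Every one of Ann's information sets is on the play path for some reply by Bo when Ann follows bRhs.
Changing the action at any of them therefore changes at least one column, so only bRhs itself gives this row.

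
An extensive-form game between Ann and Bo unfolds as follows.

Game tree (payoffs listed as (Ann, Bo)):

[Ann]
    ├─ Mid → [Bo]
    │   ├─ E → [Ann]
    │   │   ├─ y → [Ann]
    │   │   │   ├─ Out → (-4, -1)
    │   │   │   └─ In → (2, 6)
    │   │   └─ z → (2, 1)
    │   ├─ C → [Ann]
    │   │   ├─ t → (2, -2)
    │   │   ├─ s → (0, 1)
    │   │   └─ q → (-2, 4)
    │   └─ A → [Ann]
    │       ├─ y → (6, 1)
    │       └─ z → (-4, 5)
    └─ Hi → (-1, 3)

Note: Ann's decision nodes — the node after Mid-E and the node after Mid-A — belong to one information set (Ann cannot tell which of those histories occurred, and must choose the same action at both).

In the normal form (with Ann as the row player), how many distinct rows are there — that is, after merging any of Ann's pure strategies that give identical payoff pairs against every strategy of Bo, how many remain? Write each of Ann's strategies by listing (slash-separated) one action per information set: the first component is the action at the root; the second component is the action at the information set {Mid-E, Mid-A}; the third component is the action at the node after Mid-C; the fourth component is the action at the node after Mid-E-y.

Ann has 24 pure strategies: Mid/y/t/Out, Mid/y/t/In, Mid/y/s/Out, Mid/y/s/In, Mid/y/q/Out, Mid/y/q/In, Mid/z/t/Out, Mid/z/t/In, Mid/z/s/Out, Mid/z/s/In, Mid/z/q/Out, Mid/z/q/In, Hi/y/t/Out, Hi/y/t/In, Hi/y/s/Out, Hi/y/s/In, Hi/y/q/Out, Hi/y/q/In, Hi/z/t/Out, Hi/z/t/In, Hi/z/s/Out, Hi/z/s/In, Hi/z/q/Out, Hi/z/q/In. Columns: E, C, A.
{Mid/y/t/Out} → row (-4,-1) (2,-2) (6,1)
{Mid/y/t/In} → row (2,6) (2,-2) (6,1)
{Mid/y/s/Out} → row (-4,-1) (0,1) (6,1)
{Mid/y/s/In} → row (2,6) (0,1) (6,1)
{Mid/y/q/Out} → row (-4,-1) (-2,4) (6,1)
{Mid/y/q/In} → row (2,6) (-2,4) (6,1)
{Mid/z/t/Out, Mid/z/t/In} → row (2,1) (2,-2) (-4,5)
{Mid/z/s/Out, Mid/z/s/In} → row (2,1) (0,1) (-4,5)
{Mid/z/q/Out, Mid/z/q/In} → row (2,1) (-2,4) (-4,5)
{Hi/y/t/Out, Hi/y/t/In, Hi/y/s/Out, Hi/y/s/In, Hi/y/q/Out, Hi/y/q/In, Hi/z/t/Out, Hi/z/t/In, Hi/z/s/Out, Hi/z/s/In, Hi/z/q/Out, Hi/z/q/In} → row (-1,3) (-1,3) (-1,3)
That's 10 distinct rows out of 24 strategies.

10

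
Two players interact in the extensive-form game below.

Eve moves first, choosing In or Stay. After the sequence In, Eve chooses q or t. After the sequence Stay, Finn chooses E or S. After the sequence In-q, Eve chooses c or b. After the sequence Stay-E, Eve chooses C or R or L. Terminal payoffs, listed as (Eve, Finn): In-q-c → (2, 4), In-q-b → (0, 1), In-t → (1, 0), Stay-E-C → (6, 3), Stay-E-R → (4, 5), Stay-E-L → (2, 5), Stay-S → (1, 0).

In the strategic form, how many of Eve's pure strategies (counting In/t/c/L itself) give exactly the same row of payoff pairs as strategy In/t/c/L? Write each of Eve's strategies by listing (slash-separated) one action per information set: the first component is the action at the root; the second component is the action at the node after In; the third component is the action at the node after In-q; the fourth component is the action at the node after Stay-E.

Row for In/t/c/L (columns E, S): (1,0) (1,0).
Under In/t/c/L, Eve's choice at the node after In-q and at the node after Stay-E can never be reached regardless of what Finn does, so varying those choices leaves every outcome unchanged.
Holding the reachable choices fixed and varying the unreachable ones freely already gives 2 × 3 = 6 equivalent strategies.
No other strategy reproduces this row, so those 6 are the full class: In/t/c/C, In/t/c/R, In/t/c/L, In/t/b/C, In/t/b/R, In/t/b/L.

6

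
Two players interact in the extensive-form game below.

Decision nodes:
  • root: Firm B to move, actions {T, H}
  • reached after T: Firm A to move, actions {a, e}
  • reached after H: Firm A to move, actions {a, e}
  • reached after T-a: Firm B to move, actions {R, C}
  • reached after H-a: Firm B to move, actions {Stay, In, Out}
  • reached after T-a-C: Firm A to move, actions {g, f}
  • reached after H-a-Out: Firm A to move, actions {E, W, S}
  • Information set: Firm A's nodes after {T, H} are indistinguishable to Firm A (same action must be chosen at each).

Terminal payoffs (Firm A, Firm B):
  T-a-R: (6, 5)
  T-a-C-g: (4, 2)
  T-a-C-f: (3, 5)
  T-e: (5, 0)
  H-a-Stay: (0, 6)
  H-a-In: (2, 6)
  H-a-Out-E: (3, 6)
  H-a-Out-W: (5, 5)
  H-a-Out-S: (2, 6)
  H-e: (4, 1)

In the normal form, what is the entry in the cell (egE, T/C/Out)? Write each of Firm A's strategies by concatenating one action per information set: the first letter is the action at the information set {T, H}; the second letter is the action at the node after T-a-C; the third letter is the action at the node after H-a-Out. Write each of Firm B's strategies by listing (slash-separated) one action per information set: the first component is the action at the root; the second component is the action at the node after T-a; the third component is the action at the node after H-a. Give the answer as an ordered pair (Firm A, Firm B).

Trace the play path from the root:
  Firm B plays T
  Firm A plays e at [T]
→ terminal payoff (5, 0).
(Firm A's choice at the node after T-a-C is never reached on this path, so it doesn't affect the outcome.)

(5, 0)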